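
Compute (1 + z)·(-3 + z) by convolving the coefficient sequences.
Ascending coefficients: a = [1, 1], b = [-3, 1]. c[0] = 1×-3 = -3; c[1] = 1×1 + 1×-3 = -2; c[2] = 1×1 = 1. Result coefficients: [-3, -2, 1] → -3 - 2z + z^2

-3 - 2z + z^2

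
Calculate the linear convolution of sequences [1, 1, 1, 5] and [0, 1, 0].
y[0] = 1×0 = 0; y[1] = 1×1 + 1×0 = 1; y[2] = 1×0 + 1×1 + 1×0 = 1; y[3] = 1×0 + 1×1 + 5×0 = 1; y[4] = 1×0 + 5×1 = 5; y[5] = 5×0 = 0

[0, 1, 1, 1, 5, 0]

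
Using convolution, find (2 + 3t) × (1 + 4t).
Ascending coefficients: a = [2, 3], b = [1, 4]. c[0] = 2×1 = 2; c[1] = 2×4 + 3×1 = 11; c[2] = 3×4 = 12. Result coefficients: [2, 11, 12] → 2 + 11t + 12t^2

2 + 11t + 12t^2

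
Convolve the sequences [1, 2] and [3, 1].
y[0] = 1×3 = 3; y[1] = 1×1 + 2×3 = 7; y[2] = 2×1 = 2

[3, 7, 2]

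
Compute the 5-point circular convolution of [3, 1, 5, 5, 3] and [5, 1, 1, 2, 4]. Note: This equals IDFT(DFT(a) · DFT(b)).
Either evaluate y[k] = Σ_j a[j]·b[(k-j) mod 5] directly, or use IDFT(DFT(a) · DFT(b)). y[0] = 3×5 + 1×4 + 5×2 + 5×1 + 3×1 = 37; y[1] = 3×1 + 1×5 + 5×4 + 5×2 + 3×1 = 41; y[2] = 3×1 + 1×1 + 5×5 + 5×4 + 3×2 = 55; y[3] = 3×2 + 1×1 + 5×1 + 5×5 + 3×4 = 49; y[4] = 3×4 + 1×2 + 5×1 + 5×1 + 3×5 = 39. Result: [37, 41, 55, 49, 39]

[37, 41, 55, 49, 39]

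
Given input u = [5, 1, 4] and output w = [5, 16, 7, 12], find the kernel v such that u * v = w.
Output length 4 = len(u) + len(v) - 1 ⇒ len(v) = 2. Solve v forward using v[k] = (w[k] - Σ_{i≥1} u[i]·v[k-i]) / u[0]: v[0] = w[0] / u[0] = 5 / 5 = 1; v[1] = (w[1] - 1×1) / u[0] = (16 - 1×1) / 5 = 3. So v = [1, 3]. Forward-check [5, 1, 4] * [1, 3]: w[0] = 5×1 = 5; w[1] = 5×3 + 1×1 = 16; w[2] = 1×3 + 4×1 = 7; w[3] = 4×3 = 12 → [5, 16, 7, 12] ✓

[1, 3]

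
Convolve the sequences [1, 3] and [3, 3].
y[0] = 1×3 = 3; y[1] = 1×3 + 3×3 = 12; y[2] = 3×3 = 9

[3, 12, 9]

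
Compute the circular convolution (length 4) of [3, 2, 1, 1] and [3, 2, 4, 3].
Use y[k] = Σ_j a[j]·b[(k-j) mod 4]. y[0] = 3×3 + 2×3 + 1×4 + 1×2 = 21; y[1] = 3×2 + 2×3 + 1×3 + 1×4 = 19; y[2] = 3×4 + 2×2 + 1×3 + 1×3 = 22; y[3] = 3×3 + 2×4 + 1×2 + 1×3 = 22. Result: [21, 19, 22, 22]

[21, 19, 22, 22]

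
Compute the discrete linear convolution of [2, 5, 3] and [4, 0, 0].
y[0] = 2×4 = 8; y[1] = 2×0 + 5×4 = 20; y[2] = 2×0 + 5×0 + 3×4 = 12; y[3] = 5×0 + 3×0 = 0; y[4] = 3×0 = 0

[8, 20, 12, 0, 0]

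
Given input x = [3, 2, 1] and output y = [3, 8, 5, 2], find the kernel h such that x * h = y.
Output length 4 = len(x) + len(h) - 1 ⇒ len(h) = 2. Solve h forward using h[k] = (y[k] - Σ_{i≥1} x[i]·h[k-i]) / x[0]: h[0] = y[0] / x[0] = 3 / 3 = 1; h[1] = (y[1] - 2×1) / x[0] = (8 - 2×1) / 3 = 2. So h = [1, 2]. Forward-check [3, 2, 1] * [1, 2]: y[0] = 3×1 = 3; y[1] = 3×2 + 2×1 = 8; y[2] = 2×2 + 1×1 = 5; y[3] = 1×2 = 2 → [3, 8, 5, 2] ✓

[1, 2]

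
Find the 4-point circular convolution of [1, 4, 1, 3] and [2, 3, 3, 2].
Use y[k] = Σ_j s[j]·t[(k-j) mod 4]. y[0] = 1×2 + 4×2 + 1×3 + 3×3 = 22; y[1] = 1×3 + 4×2 + 1×2 + 3×3 = 22; y[2] = 1×3 + 4×3 + 1×2 + 3×2 = 23; y[3] = 1×2 + 4×3 + 1×3 + 3×2 = 23. Result: [22, 22, 23, 23]

[22, 22, 23, 23]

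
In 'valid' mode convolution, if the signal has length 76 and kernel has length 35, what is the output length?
'Valid' mode counts only positions where the kernel fully overlaps the signal: m - n + 1 = 76 - 35 + 1 = 42

42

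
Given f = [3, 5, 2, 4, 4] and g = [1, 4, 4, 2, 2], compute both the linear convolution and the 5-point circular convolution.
Linear: y_lin[0] = 3×1 = 3; y_lin[1] = 3×4 + 5×1 = 17; y_lin[2] = 3×4 + 5×4 + 2×1 = 34; y_lin[3] = 3×2 + 5×4 + 2×4 + 4×1 = 38; y_lin[4] = 3×2 + 5×2 + 2×4 + 4×4 + 4×1 = 44; y_lin[5] = 5×2 + 2×2 + 4×4 + 4×4 = 46; y_lin[6] = 2×2 + 4×2 + 4×4 = 28; y_lin[7] = 4×2 + 4×2 = 16; y_lin[8] = 4×2 = 8 → [3, 17, 34, 38, 44, 46, 28, 16, 8]. Circular (length 5): y[0] = 3×1 + 5×2 + 2×2 + 4×4 + 4×4 = 49; y[1] = 3×4 + 5×1 + 2×2 + 4×2 + 4×4 = 45; y[2] = 3×4 + 5×4 + 2×1 + 4×2 + 4×2 = 50; y[3] = 3×2 + 5×4 + 2×4 + 4×1 + 4×2 = 46; y[4] = 3×2 + 5×2 + 2×4 + 4×4 + 4×1 = 44 → [49, 45, 50, 46, 44]

Linear: [3, 17, 34, 38, 44, 46, 28, 16, 8], Circular: [49, 45, 50, 46, 44]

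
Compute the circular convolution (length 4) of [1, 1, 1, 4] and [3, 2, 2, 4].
Use y[k] = Σ_j u[j]·v[(k-j) mod 4]. y[0] = 1×3 + 1×4 + 1×2 + 4×2 = 17; y[1] = 1×2 + 1×3 + 1×4 + 4×2 = 17; y[2] = 1×2 + 1×2 + 1×3 + 4×4 = 23; y[3] = 1×4 + 1×2 + 1×2 + 4×3 = 20. Result: [17, 17, 23, 20]

[17, 17, 23, 20]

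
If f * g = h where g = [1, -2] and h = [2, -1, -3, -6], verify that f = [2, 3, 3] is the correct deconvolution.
Forward-compute [2, 3, 3] * [1, -2]: h[0] = 2×1 = 2; h[1] = 2×-2 + 3×1 = -1; h[2] = 3×-2 + 3×1 = -3; h[3] = 3×-2 = -6 → [2, -1, -3, -6]. Matches given h = [2, -1, -3, -6], so verified.

Verified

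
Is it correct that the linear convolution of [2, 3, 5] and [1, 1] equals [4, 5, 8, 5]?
Recompute linear convolution of [2, 3, 5] and [1, 1]: y[0] = 2×1 = 2; y[1] = 2×1 + 3×1 = 5; y[2] = 3×1 + 5×1 = 8; y[3] = 5×1 = 5 → [2, 5, 8, 5]. Compare to given [4, 5, 8, 5]: they differ at index 0: given 4, correct 2, so answer: No

No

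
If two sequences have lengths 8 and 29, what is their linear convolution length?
Linear/full convolution length: m + n - 1 = 8 + 29 - 1 = 36

36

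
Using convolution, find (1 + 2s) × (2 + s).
Ascending coefficients: a = [1, 2], b = [2, 1]. c[0] = 1×2 = 2; c[1] = 1×1 + 2×2 = 5; c[2] = 2×1 = 2. Result coefficients: [2, 5, 2] → 2 + 5s + 2s^2

2 + 5s + 2s^2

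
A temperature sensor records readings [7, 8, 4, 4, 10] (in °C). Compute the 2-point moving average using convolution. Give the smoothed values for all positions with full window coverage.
2-point moving average kernel = [1, 1]. Apply in 'valid' mode (full window coverage): avg[0] = (7 + 8) / 2 = 7.5; avg[1] = (8 + 4) / 2 = 6.0; avg[2] = (4 + 4) / 2 = 4.0; avg[3] = (4 + 10) / 2 = 7.0. Smoothed values: [7.5, 6.0, 4.0, 7.0]

[7.5, 6.0, 4.0, 7.0]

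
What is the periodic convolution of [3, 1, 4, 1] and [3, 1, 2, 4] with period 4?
Use y[k] = Σ_j s[j]·t[(k-j) mod 4]. y[0] = 3×3 + 1×4 + 4×2 + 1×1 = 22; y[1] = 3×1 + 1×3 + 4×4 + 1×2 = 24; y[2] = 3×2 + 1×1 + 4×3 + 1×4 = 23; y[3] = 3×4 + 1×2 + 4×1 + 1×3 = 21. Result: [22, 24, 23, 21]

[22, 24, 23, 21]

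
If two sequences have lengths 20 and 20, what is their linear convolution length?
Linear/full convolution length: m + n - 1 = 20 + 20 - 1 = 39

39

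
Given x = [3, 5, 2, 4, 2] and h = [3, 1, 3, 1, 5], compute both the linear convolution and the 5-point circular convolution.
Linear: y_lin[0] = 3×3 = 9; y_lin[1] = 3×1 + 5×3 = 18; y_lin[2] = 3×3 + 5×1 + 2×3 = 20; y_lin[3] = 3×1 + 5×3 + 2×1 + 4×3 = 32; y_lin[4] = 3×5 + 5×1 + 2×3 + 4×1 + 2×3 = 36; y_lin[5] = 5×5 + 2×1 + 4×3 + 2×1 = 41; y_lin[6] = 2×5 + 4×1 + 2×3 = 20; y_lin[7] = 4×5 + 2×1 = 22; y_lin[8] = 2×5 = 10 → [9, 18, 20, 32, 36, 41, 20, 22, 10]. Circular (length 5): y[0] = 3×3 + 5×5 + 2×1 + 4×3 + 2×1 = 50; y[1] = 3×1 + 5×3 + 2×5 + 4×1 + 2×3 = 38; y[2] = 3×3 + 5×1 + 2×3 + 4×5 + 2×1 = 42; y[3] = 3×1 + 5×3 + 2×1 + 4×3 + 2×5 = 42; y[4] = 3×5 + 5×1 + 2×3 + 4×1 + 2×3 = 36 → [50, 38, 42, 42, 36]

Linear: [9, 18, 20, 32, 36, 41, 20, 22, 10], Circular: [50, 38, 42, 42, 36]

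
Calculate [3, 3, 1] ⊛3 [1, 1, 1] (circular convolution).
Use y[k] = Σ_j u[j]·v[(k-j) mod 3]. y[0] = 3×1 + 3×1 + 1×1 = 7; y[1] = 3×1 + 3×1 + 1×1 = 7; y[2] = 3×1 + 3×1 + 1×1 = 7. Result: [7, 7, 7]

[7, 7, 7]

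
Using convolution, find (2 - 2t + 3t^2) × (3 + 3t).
Ascending coefficients: a = [2, -2, 3], b = [3, 3]. c[0] = 2×3 = 6; c[1] = 2×3 + -2×3 = 0; c[2] = -2×3 + 3×3 = 3; c[3] = 3×3 = 9. Result coefficients: [6, 0, 3, 9] → 6 + 3t^2 + 9t^3

6 + 3t^2 + 9t^3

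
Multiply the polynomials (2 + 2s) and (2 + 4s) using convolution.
Ascending coefficients: a = [2, 2], b = [2, 4]. c[0] = 2×2 = 4; c[1] = 2×4 + 2×2 = 12; c[2] = 2×4 = 8. Result coefficients: [4, 12, 8] → 4 + 12s + 8s^2

4 + 12s + 8s^2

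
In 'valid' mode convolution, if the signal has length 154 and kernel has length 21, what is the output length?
'Valid' mode counts only positions where the kernel fully overlaps the signal: m - n + 1 = 154 - 21 + 1 = 134

134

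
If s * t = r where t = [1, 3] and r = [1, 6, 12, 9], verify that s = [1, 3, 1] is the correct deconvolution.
Forward-compute [1, 3, 1] * [1, 3]: r[0] = 1×1 = 1; r[1] = 1×3 + 3×1 = 6; r[2] = 3×3 + 1×1 = 10; r[3] = 1×3 = 3 → [1, 6, 10, 3]. Does not match given r = [1, 6, 12, 9].

Not verified. [1, 3, 1] * [1, 3] = [1, 6, 10, 3], which differs from [1, 6, 12, 9] at index 2.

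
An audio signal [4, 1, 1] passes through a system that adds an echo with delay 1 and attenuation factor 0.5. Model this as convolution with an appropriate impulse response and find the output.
Direct-path + delayed-attenuated-path model → impulse response h = [1, 0.5] (1 at lag 0, 0.5 at lag 1). Output y[n] = x[n] + 0.5·x[n - 1] (with x[n] = 0 outside 0..2): y[0] = 4 + 0.5×0 = 4; y[1] = 1 + 0.5×4 = 3.0; y[2] = 1 + 0.5×1 = 1.5; y[3] = 0 + 0.5×1 = 0.5. So y = [4, 3.0, 1.5, 0.5]

[4, 3.0, 1.5, 0.5]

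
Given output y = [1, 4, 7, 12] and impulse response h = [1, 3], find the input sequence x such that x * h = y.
Deconvolve y=[1, 4, 7, 12] by h=[1, 3]. Since h[0]=1, solve forward: x[0] = y[0] / 1 = 1; x[1] = (y[1] - 1×3) / 1 = 1; x[2] = (y[2] - 1×3) / 1 = 4. So x = [1, 1, 4]. Check by forward convolution: y[0] = 1×1 = 1; y[1] = 1×3 + 1×1 = 4; y[2] = 1×3 + 4×1 = 7; y[3] = 4×3 = 12

[1, 1, 4]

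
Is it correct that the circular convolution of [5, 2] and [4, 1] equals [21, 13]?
Recompute circular convolution of [5, 2] and [4, 1]: y[0] = 5×4 + 2×1 = 22; y[1] = 5×1 + 2×4 = 13 → [22, 13]. Compare to given [21, 13]: they differ at index 0: given 21, correct 22, so answer: No

No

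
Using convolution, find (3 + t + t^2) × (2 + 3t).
Ascending coefficients: a = [3, 1, 1], b = [2, 3]. c[0] = 3×2 = 6; c[1] = 3×3 + 1×2 = 11; c[2] = 1×3 + 1×2 = 5; c[3] = 1×3 = 3. Result coefficients: [6, 11, 5, 3] → 6 + 11t + 5t^2 + 3t^3

6 + 11t + 5t^2 + 3t^3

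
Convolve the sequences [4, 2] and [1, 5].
y[0] = 4×1 = 4; y[1] = 4×5 + 2×1 = 22; y[2] = 2×5 = 10

[4, 22, 10]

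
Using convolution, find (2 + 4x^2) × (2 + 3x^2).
Ascending coefficients: a = [2, 0, 4], b = [2, 0, 3]. c[0] = 2×2 = 4; c[1] = 2×0 + 0×2 = 0; c[2] = 2×3 + 0×0 + 4×2 = 14; c[3] = 0×3 + 4×0 = 0; c[4] = 4×3 = 12. Result coefficients: [4, 0, 14, 0, 12] → 4 + 14x^2 + 12x^4

4 + 14x^2 + 12x^4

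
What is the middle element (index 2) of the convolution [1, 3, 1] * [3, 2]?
Use y[k] = Σ_i a[i]·b[k-i] at k=2. y[2] = 3×2 + 1×3 = 9

9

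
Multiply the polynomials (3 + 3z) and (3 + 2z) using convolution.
Ascending coefficients: a = [3, 3], b = [3, 2]. c[0] = 3×3 = 9; c[1] = 3×2 + 3×3 = 15; c[2] = 3×2 = 6. Result coefficients: [9, 15, 6] → 9 + 15z + 6z^2

9 + 15z + 6z^2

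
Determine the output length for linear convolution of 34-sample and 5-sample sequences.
Linear/full convolution length: m + n - 1 = 34 + 5 - 1 = 38

38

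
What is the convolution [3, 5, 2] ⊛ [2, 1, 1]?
y[0] = 3×2 = 6; y[1] = 3×1 + 5×2 = 13; y[2] = 3×1 + 5×1 + 2×2 = 12; y[3] = 5×1 + 2×1 = 7; y[4] = 2×1 = 2

[6, 13, 12, 7, 2]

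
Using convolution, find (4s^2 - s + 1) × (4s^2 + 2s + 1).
Ascending coefficients: a = [1, -1, 4], b = [1, 2, 4]. c[0] = 1×1 = 1; c[1] = 1×2 + -1×1 = 1; c[2] = 1×4 + -1×2 + 4×1 = 6; c[3] = -1×4 + 4×2 = 4; c[4] = 4×4 = 16. Result coefficients: [1, 1, 6, 4, 16] → 16s^4 + 4s^3 + 6s^2 + s + 1

16s^4 + 4s^3 + 6s^2 + s + 1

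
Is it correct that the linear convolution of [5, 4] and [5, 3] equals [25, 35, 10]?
Recompute linear convolution of [5, 4] and [5, 3]: y[0] = 5×5 = 25; y[1] = 5×3 + 4×5 = 35; y[2] = 4×3 = 12 → [25, 35, 12]. Compare to given [25, 35, 10]: they differ at index 2: given 10, correct 12, so answer: No

No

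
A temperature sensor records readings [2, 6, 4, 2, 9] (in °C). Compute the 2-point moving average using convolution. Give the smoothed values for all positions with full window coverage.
2-point moving average kernel = [1, 1]. Apply in 'valid' mode (full window coverage): avg[0] = (2 + 6) / 2 = 4.0; avg[1] = (6 + 4) / 2 = 5.0; avg[2] = (4 + 2) / 2 = 3.0; avg[3] = (2 + 9) / 2 = 5.5. Smoothed values: [4.0, 5.0, 3.0, 5.5]

[4.0, 5.0, 3.0, 5.5]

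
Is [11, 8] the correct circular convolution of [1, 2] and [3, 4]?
Recompute circular convolution of [1, 2] and [3, 4]: y[0] = 1×3 + 2×4 = 11; y[1] = 1×4 + 2×3 = 10 → [11, 10]. Compare to given [11, 8]: they differ at index 1: given 8, correct 10, so answer: No

No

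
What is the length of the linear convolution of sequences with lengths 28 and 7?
Linear/full convolution length: m + n - 1 = 28 + 7 - 1 = 34

34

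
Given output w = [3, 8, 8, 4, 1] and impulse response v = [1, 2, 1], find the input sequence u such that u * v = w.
Deconvolve w=[3, 8, 8, 4, 1] by v=[1, 2, 1]. Since v[0]=1, solve forward: u[0] = w[0] / 1 = 3; u[1] = (w[1] - 3×2) / 1 = 2; u[2] = (w[2] - 2×2 - 3×1) / 1 = 1. So u = [3, 2, 1]. Check by forward convolution: w[0] = 3×1 = 3; w[1] = 3×2 + 2×1 = 8; w[2] = 3×1 + 2×2 + 1×1 = 8; w[3] = 2×1 + 1×2 = 4; w[4] = 1×1 = 1

[3, 2, 1]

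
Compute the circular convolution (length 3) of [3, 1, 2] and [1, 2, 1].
Use y[k] = Σ_j s[j]·t[(k-j) mod 3]. y[0] = 3×1 + 1×1 + 2×2 = 8; y[1] = 3×2 + 1×1 + 2×1 = 9; y[2] = 3×1 + 1×2 + 2×1 = 7. Result: [8, 9, 7]

[8, 9, 7]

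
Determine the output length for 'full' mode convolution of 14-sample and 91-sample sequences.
Linear/full convolution length: m + n - 1 = 14 + 91 - 1 = 104

104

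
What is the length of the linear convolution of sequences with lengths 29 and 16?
Linear/full convolution length: m + n - 1 = 29 + 16 - 1 = 44

44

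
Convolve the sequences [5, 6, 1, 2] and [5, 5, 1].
y[0] = 5×5 = 25; y[1] = 5×5 + 6×5 = 55; y[2] = 5×1 + 6×5 + 1×5 = 40; y[3] = 6×1 + 1×5 + 2×5 = 21; y[4] = 1×1 + 2×5 = 11; y[5] = 2×1 = 2

[25, 55, 40, 21, 11, 2]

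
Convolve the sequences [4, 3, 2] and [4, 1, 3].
y[0] = 4×4 = 16; y[1] = 4×1 + 3×4 = 16; y[2] = 4×3 + 3×1 + 2×4 = 23; y[3] = 3×3 + 2×1 = 11; y[4] = 2×3 = 6

[16, 16, 23, 11, 6]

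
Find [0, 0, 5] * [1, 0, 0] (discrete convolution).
y[0] = 0×1 = 0; y[1] = 0×0 + 0×1 = 0; y[2] = 0×0 + 0×0 + 5×1 = 5; y[3] = 0×0 + 5×0 = 0; y[4] = 5×0 = 0

[0, 0, 5, 0, 0]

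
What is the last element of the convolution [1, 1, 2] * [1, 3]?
Use y[k] = Σ_i a[i]·b[k-i] at k=3. y[3] = 2×3 = 6

6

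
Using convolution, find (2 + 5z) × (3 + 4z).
Ascending coefficients: a = [2, 5], b = [3, 4]. c[0] = 2×3 = 6; c[1] = 2×4 + 5×3 = 23; c[2] = 5×4 = 20. Result coefficients: [6, 23, 20] → 6 + 23z + 20z^2

6 + 23z + 20z^2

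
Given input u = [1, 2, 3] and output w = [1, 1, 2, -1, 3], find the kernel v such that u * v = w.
Output length 5 = len(u) + len(v) - 1 ⇒ len(v) = 3. Solve v forward using v[k] = (w[k] - Σ_{i≥1} u[i]·v[k-i]) / u[0]: v[0] = w[0] / u[0] = 1 / 1 = 1; v[1] = (w[1] - 2×1) / u[0] = (1 - 2×1) / 1 = -1; v[2] = (w[2] - 2×-1 - 3×1) / u[0] = (2 - 2×-1 - 3×1) / 1 = 1. So v = [1, -1, 1]. Forward-check [1, 2, 3] * [1, -1, 1]: w[0] = 1×1 = 1; w[1] = 1×-1 + 2×1 = 1; w[2] = 1×1 + 2×-1 + 3×1 = 2; w[3] = 2×1 + 3×-1 = -1; w[4] = 3×1 = 3 → [1, 1, 2, -1, 3] ✓

[1, -1, 1]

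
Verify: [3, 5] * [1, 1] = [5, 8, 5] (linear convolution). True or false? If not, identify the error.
Recompute linear convolution of [3, 5] and [1, 1]: y[0] = 3×1 = 3; y[1] = 3×1 + 5×1 = 8; y[2] = 5×1 = 5 → [3, 8, 5]. Compare to given [5, 8, 5]: they differ at index 0: given 5, correct 3, so answer: No

No. Error at index 0: given 5, correct 3.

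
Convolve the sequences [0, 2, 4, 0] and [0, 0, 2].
y[0] = 0×0 = 0; y[1] = 0×0 + 2×0 = 0; y[2] = 0×2 + 2×0 + 4×0 = 0; y[3] = 2×2 + 4×0 + 0×0 = 4; y[4] = 4×2 + 0×0 = 8; y[5] = 0×2 = 0

[0, 0, 0, 4, 8, 0]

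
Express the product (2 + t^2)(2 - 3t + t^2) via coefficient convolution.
Ascending coefficients: a = [2, 0, 1], b = [2, -3, 1]. c[0] = 2×2 = 4; c[1] = 2×-3 + 0×2 = -6; c[2] = 2×1 + 0×-3 + 1×2 = 4; c[3] = 0×1 + 1×-3 = -3; c[4] = 1×1 = 1. Result coefficients: [4, -6, 4, -3, 1] → 4 - 6t + 4t^2 - 3t^3 + t^4

4 - 6t + 4t^2 - 3t^3 + t^4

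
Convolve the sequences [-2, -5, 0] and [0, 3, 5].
y[0] = -2×0 = 0; y[1] = -2×3 + -5×0 = -6; y[2] = -2×5 + -5×3 + 0×0 = -25; y[3] = -5×5 + 0×3 = -25; y[4] = 0×5 = 0

[0, -6, -25, -25, 0]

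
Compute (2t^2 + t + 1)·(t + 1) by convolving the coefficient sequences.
Ascending coefficients: a = [1, 1, 2], b = [1, 1]. c[0] = 1×1 = 1; c[1] = 1×1 + 1×1 = 2; c[2] = 1×1 + 2×1 = 3; c[3] = 2×1 = 2. Result coefficients: [1, 2, 3, 2] → 2t^3 + 3t^2 + 2t + 1

2t^3 + 3t^2 + 2t + 1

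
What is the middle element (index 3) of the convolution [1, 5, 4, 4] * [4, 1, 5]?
Use y[k] = Σ_i a[i]·b[k-i] at k=3. y[3] = 5×5 + 4×1 + 4×4 = 45

45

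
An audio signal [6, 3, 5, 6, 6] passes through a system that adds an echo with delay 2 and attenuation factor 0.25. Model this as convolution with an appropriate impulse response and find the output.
Direct-path + delayed-attenuated-path model → impulse response h = [1, 0, 0.25] (1 at lag 0, 0.25 at lag 2). Output y[n] = x[n] + 0.25·x[n - 2] (with x[n] = 0 outside 0..4): y[0] = 6 + 0.25×0 = 6; y[1] = 3 + 0.25×0 = 3; y[2] = 5 + 0.25×6 = 6.5; y[3] = 6 + 0.25×3 = 6.75; y[4] = 6 + 0.25×5 = 7.25; y[5] = 0 + 0.25×6 = 1.5; y[6] = 0 + 0.25×6 = 1.5. So y = [6, 3, 6.5, 6.75, 7.25, 1.5, 1.5]

[6, 3, 6.5, 6.75, 7.25, 1.5, 1.5]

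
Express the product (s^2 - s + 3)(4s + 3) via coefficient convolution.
Ascending coefficients: a = [3, -1, 1], b = [3, 4]. c[0] = 3×3 = 9; c[1] = 3×4 + -1×3 = 9; c[2] = -1×4 + 1×3 = -1; c[3] = 1×4 = 4. Result coefficients: [9, 9, -1, 4] → 4s^3 - s^2 + 9s + 9

4s^3 - s^2 + 9s + 9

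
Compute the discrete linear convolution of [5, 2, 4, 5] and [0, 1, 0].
y[0] = 5×0 = 0; y[1] = 5×1 + 2×0 = 5; y[2] = 5×0 + 2×1 + 4×0 = 2; y[3] = 2×0 + 4×1 + 5×0 = 4; y[4] = 4×0 + 5×1 = 5; y[5] = 5×0 = 0

[0, 5, 2, 4, 5, 0]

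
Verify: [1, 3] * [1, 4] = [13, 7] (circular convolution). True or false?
Recompute circular convolution of [1, 3] and [1, 4]: y[0] = 1×1 + 3×4 = 13; y[1] = 1×4 + 3×1 = 7 → [13, 7]. Given [13, 7] matches, so answer: Yes

Yes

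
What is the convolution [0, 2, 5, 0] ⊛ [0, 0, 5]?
y[0] = 0×0 = 0; y[1] = 0×0 + 2×0 = 0; y[2] = 0×5 + 2×0 + 5×0 = 0; y[3] = 2×5 + 5×0 + 0×0 = 10; y[4] = 5×5 + 0×0 = 25; y[5] = 0×5 = 0

[0, 0, 0, 10, 25, 0]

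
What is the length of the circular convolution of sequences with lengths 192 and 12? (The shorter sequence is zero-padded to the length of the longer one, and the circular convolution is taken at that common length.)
Circular convolution (zero-padding the shorter input) has length max(m, n) = max(192, 12) = 192

192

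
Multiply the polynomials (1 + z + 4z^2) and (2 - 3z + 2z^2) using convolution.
Ascending coefficients: a = [1, 1, 4], b = [2, -3, 2]. c[0] = 1×2 = 2; c[1] = 1×-3 + 1×2 = -1; c[2] = 1×2 + 1×-3 + 4×2 = 7; c[3] = 1×2 + 4×-3 = -10; c[4] = 4×2 = 8. Result coefficients: [2, -1, 7, -10, 8] → 2 - z + 7z^2 - 10z^3 + 8z^4

2 - z + 7z^2 - 10z^3 + 8z^4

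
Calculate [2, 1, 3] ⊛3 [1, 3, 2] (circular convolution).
Use y[k] = Σ_j f[j]·g[(k-j) mod 3]. y[0] = 2×1 + 1×2 + 3×3 = 13; y[1] = 2×3 + 1×1 + 3×2 = 13; y[2] = 2×2 + 1×3 + 3×1 = 10. Result: [13, 13, 10]

[13, 13, 10]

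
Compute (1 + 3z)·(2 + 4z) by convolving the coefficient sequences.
Ascending coefficients: a = [1, 3], b = [2, 4]. c[0] = 1×2 = 2; c[1] = 1×4 + 3×2 = 10; c[2] = 3×4 = 12. Result coefficients: [2, 10, 12] → 2 + 10z + 12z^2

2 + 10z + 12z^2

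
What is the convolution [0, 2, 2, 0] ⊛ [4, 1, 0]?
y[0] = 0×4 = 0; y[1] = 0×1 + 2×4 = 8; y[2] = 0×0 + 2×1 + 2×4 = 10; y[3] = 2×0 + 2×1 + 0×4 = 2; y[4] = 2×0 + 0×1 = 0; y[5] = 0×0 = 0

[0, 8, 10, 2, 0, 0]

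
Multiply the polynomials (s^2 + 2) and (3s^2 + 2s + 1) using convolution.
Ascending coefficients: a = [2, 0, 1], b = [1, 2, 3]. c[0] = 2×1 = 2; c[1] = 2×2 + 0×1 = 4; c[2] = 2×3 + 0×2 + 1×1 = 7; c[3] = 0×3 + 1×2 = 2; c[4] = 1×3 = 3. Result coefficients: [2, 4, 7, 2, 3] → 3s^4 + 2s^3 + 7s^2 + 4s + 2

3s^4 + 2s^3 + 7s^2 + 4s + 2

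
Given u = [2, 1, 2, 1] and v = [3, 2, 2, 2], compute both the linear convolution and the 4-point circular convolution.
Linear: y_lin[0] = 2×3 = 6; y_lin[1] = 2×2 + 1×3 = 7; y_lin[2] = 2×2 + 1×2 + 2×3 = 12; y_lin[3] = 2×2 + 1×2 + 2×2 + 1×3 = 13; y_lin[4] = 1×2 + 2×2 + 1×2 = 8; y_lin[5] = 2×2 + 1×2 = 6; y_lin[6] = 1×2 = 2 → [6, 7, 12, 13, 8, 6, 2]. Circular (length 4): y[0] = 2×3 + 1×2 + 2×2 + 1×2 = 14; y[1] = 2×2 + 1×3 + 2×2 + 1×2 = 13; y[2] = 2×2 + 1×2 + 2×3 + 1×2 = 14; y[3] = 2×2 + 1×2 + 2×2 + 1×3 = 13 → [14, 13, 14, 13]

Linear: [6, 7, 12, 13, 8, 6, 2], Circular: [14, 13, 14, 13]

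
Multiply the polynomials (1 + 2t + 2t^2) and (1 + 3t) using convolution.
Ascending coefficients: a = [1, 2, 2], b = [1, 3]. c[0] = 1×1 = 1; c[1] = 1×3 + 2×1 = 5; c[2] = 2×3 + 2×1 = 8; c[3] = 2×3 = 6. Result coefficients: [1, 5, 8, 6] → 1 + 5t + 8t^2 + 6t^3

1 + 5t + 8t^2 + 6t^3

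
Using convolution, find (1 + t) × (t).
Ascending coefficients: a = [1, 1], b = [0, 1]. c[0] = 1×0 = 0; c[1] = 1×1 + 1×0 = 1; c[2] = 1×1 = 1. Result coefficients: [0, 1, 1] → t + t^2

t + t^2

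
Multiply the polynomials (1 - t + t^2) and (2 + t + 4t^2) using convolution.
Ascending coefficients: a = [1, -1, 1], b = [2, 1, 4]. c[0] = 1×2 = 2; c[1] = 1×1 + -1×2 = -1; c[2] = 1×4 + -1×1 + 1×2 = 5; c[3] = -1×4 + 1×1 = -3; c[4] = 1×4 = 4. Result coefficients: [2, -1, 5, -3, 4] → 2 - t + 5t^2 - 3t^3 + 4t^4

2 - t + 5t^2 - 3t^3 + 4t^4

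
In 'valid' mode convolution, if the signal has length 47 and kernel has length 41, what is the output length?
'Valid' mode counts only positions where the kernel fully overlaps the signal: m - n + 1 = 47 - 41 + 1 = 7

7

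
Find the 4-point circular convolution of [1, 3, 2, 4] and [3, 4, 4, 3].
Use y[k] = Σ_j s[j]·t[(k-j) mod 4]. y[0] = 1×3 + 3×3 + 2×4 + 4×4 = 36; y[1] = 1×4 + 3×3 + 2×3 + 4×4 = 35; y[2] = 1×4 + 3×4 + 2×3 + 4×3 = 34; y[3] = 1×3 + 3×4 + 2×4 + 4×3 = 35. Result: [36, 35, 34, 35]

[36, 35, 34, 35]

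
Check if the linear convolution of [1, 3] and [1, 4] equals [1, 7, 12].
Recompute linear convolution of [1, 3] and [1, 4]: y[0] = 1×1 = 1; y[1] = 1×4 + 3×1 = 7; y[2] = 3×4 = 12 → [1, 7, 12]. Given [1, 7, 12] matches, so answer: Yes

Yes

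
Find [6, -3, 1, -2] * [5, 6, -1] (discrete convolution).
y[0] = 6×5 = 30; y[1] = 6×6 + -3×5 = 21; y[2] = 6×-1 + -3×6 + 1×5 = -19; y[3] = -3×-1 + 1×6 + -2×5 = -1; y[4] = 1×-1 + -2×6 = -13; y[5] = -2×-1 = 2

[30, 21, -19, -1, -13, 2]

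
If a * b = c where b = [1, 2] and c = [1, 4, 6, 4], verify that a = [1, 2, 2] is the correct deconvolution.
Forward-compute [1, 2, 2] * [1, 2]: c[0] = 1×1 = 1; c[1] = 1×2 + 2×1 = 4; c[2] = 2×2 + 2×1 = 6; c[3] = 2×2 = 4 → [1, 4, 6, 4]. Matches given c = [1, 4, 6, 4], so verified.

Verified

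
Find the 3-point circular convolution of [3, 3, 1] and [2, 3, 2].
Use y[k] = Σ_j f[j]·g[(k-j) mod 3]. y[0] = 3×2 + 3×2 + 1×3 = 15; y[1] = 3×3 + 3×2 + 1×2 = 17; y[2] = 3×2 + 3×3 + 1×2 = 17. Result: [15, 17, 17]

[15, 17, 17]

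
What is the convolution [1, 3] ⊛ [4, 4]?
y[0] = 1×4 = 4; y[1] = 1×4 + 3×4 = 16; y[2] = 3×4 = 12

[4, 16, 12]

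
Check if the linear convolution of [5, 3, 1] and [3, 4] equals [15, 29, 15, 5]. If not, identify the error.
Recompute linear convolution of [5, 3, 1] and [3, 4]: y[0] = 5×3 = 15; y[1] = 5×4 + 3×3 = 29; y[2] = 3×4 + 1×3 = 15; y[3] = 1×4 = 4 → [15, 29, 15, 4]. Compare to given [15, 29, 15, 5]: they differ at index 3: given 5, correct 4, so answer: No

No. Error at index 3: given 5, correct 4.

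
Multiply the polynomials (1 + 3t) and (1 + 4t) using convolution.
Ascending coefficients: a = [1, 3], b = [1, 4]. c[0] = 1×1 = 1; c[1] = 1×4 + 3×1 = 7; c[2] = 3×4 = 12. Result coefficients: [1, 7, 12] → 1 + 7t + 12t^2

1 + 7t + 12t^2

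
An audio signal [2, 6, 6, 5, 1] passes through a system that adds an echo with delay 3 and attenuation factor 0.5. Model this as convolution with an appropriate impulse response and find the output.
Direct-path + delayed-attenuated-path model → impulse response h = [1, 0, 0, 0.5] (1 at lag 0, 0.5 at lag 3). Output y[n] = x[n] + 0.5·x[n - 3] (with x[n] = 0 outside 0..4): y[0] = 2 + 0.5×0 = 2; y[1] = 6 + 0.5×0 = 6; y[2] = 6 + 0.5×0 = 6; y[3] = 5 + 0.5×2 = 6.0; y[4] = 1 + 0.5×6 = 4.0; y[5] = 0 + 0.5×6 = 3.0; y[6] = 0 + 0.5×5 = 2.5; y[7] = 0 + 0.5×1 = 0.5. So y = [2, 6, 6, 6.0, 4.0, 3.0, 2.5, 0.5]

[2, 6, 6, 6.0, 4.0, 3.0, 2.5, 0.5]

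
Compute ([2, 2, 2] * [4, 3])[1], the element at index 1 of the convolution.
Use y[k] = Σ_i a[i]·b[k-i] at k=1. y[1] = 2×3 + 2×4 = 14

14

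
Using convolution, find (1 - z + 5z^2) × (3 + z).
Ascending coefficients: a = [1, -1, 5], b = [3, 1]. c[0] = 1×3 = 3; c[1] = 1×1 + -1×3 = -2; c[2] = -1×1 + 5×3 = 14; c[3] = 5×1 = 5. Result coefficients: [3, -2, 14, 5] → 3 - 2z + 14z^2 + 5z^3

3 - 2z + 14z^2 + 5z^3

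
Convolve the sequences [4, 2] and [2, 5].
y[0] = 4×2 = 8; y[1] = 4×5 + 2×2 = 24; y[2] = 2×5 = 10

[8, 24, 10]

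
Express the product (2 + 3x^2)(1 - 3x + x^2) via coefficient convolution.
Ascending coefficients: a = [2, 0, 3], b = [1, -3, 1]. c[0] = 2×1 = 2; c[1] = 2×-3 + 0×1 = -6; c[2] = 2×1 + 0×-3 + 3×1 = 5; c[3] = 0×1 + 3×-3 = -9; c[4] = 3×1 = 3. Result coefficients: [2, -6, 5, -9, 3] → 2 - 6x + 5x^2 - 9x^3 + 3x^4

2 - 6x + 5x^2 - 9x^3 + 3x^4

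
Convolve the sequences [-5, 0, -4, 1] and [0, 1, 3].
y[0] = -5×0 = 0; y[1] = -5×1 + 0×0 = -5; y[2] = -5×3 + 0×1 + -4×0 = -15; y[3] = 0×3 + -4×1 + 1×0 = -4; y[4] = -4×3 + 1×1 = -11; y[5] = 1×3 = 3

[0, -5, -15, -4, -11, 3]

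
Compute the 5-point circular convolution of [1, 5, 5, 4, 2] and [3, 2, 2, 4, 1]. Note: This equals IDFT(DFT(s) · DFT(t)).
Either evaluate y[k] = Σ_j s[j]·t[(k-j) mod 5] directly, or use IDFT(DFT(s) · DFT(t)). y[0] = 1×3 + 5×1 + 5×4 + 4×2 + 2×2 = 40; y[1] = 1×2 + 5×3 + 5×1 + 4×4 + 2×2 = 42; y[2] = 1×2 + 5×2 + 5×3 + 4×1 + 2×4 = 39; y[3] = 1×4 + 5×2 + 5×2 + 4×3 + 2×1 = 38; y[4] = 1×1 + 5×4 + 5×2 + 4×2 + 2×3 = 45. Result: [40, 42, 39, 38, 45]

[40, 42, 39, 38, 45]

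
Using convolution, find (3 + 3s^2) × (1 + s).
Ascending coefficients: a = [3, 0, 3], b = [1, 1]. c[0] = 3×1 = 3; c[1] = 3×1 + 0×1 = 3; c[2] = 0×1 + 3×1 = 3; c[3] = 3×1 = 3. Result coefficients: [3, 3, 3, 3] → 3 + 3s + 3s^2 + 3s^3

3 + 3s + 3s^2 + 3s^3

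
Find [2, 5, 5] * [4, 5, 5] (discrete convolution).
y[0] = 2×4 = 8; y[1] = 2×5 + 5×4 = 30; y[2] = 2×5 + 5×5 + 5×4 = 55; y[3] = 5×5 + 5×5 = 50; y[4] = 5×5 = 25

[8, 30, 55, 50, 25]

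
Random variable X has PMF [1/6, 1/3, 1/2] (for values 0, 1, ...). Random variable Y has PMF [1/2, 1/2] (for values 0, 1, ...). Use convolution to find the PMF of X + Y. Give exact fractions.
P(X+Y=k) = Σ_i P(X=i)·P(Y=k-i) — a convolution of [1/6, 1/3, 1/2] and [1/2, 1/2]. P(X+Y=0) = (1/6)×(1/2) = 1/12; P(X+Y=1) = (1/6)×(1/2) + (1/3)×(1/2) = 1/12 + 1/6 = 1/4; P(X+Y=2) = (1/3)×(1/2) + (1/2)×(1/2) = 1/6 + 1/4 = 5/12; P(X+Y=3) = (1/2)×(1/2) = 1/4. PMF: [1/12, 1/4, 5/12, 1/4] (sums to 1 ✓)

[1/12, 1/4, 5/12, 1/4]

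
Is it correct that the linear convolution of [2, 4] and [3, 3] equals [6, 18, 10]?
Recompute linear convolution of [2, 4] and [3, 3]: y[0] = 2×3 = 6; y[1] = 2×3 + 4×3 = 18; y[2] = 4×3 = 12 → [6, 18, 12]. Compare to given [6, 18, 10]: they differ at index 2: given 10, correct 12, so answer: No

No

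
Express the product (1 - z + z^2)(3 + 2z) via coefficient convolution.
Ascending coefficients: a = [1, -1, 1], b = [3, 2]. c[0] = 1×3 = 3; c[1] = 1×2 + -1×3 = -1; c[2] = -1×2 + 1×3 = 1; c[3] = 1×2 = 2. Result coefficients: [3, -1, 1, 2] → 3 - z + z^2 + 2z^3

3 - z + z^2 + 2z^3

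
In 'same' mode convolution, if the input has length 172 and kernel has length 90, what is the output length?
'Same' mode returns an output with the same length as the input: 172

172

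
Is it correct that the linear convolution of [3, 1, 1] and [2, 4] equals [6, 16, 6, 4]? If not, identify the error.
Recompute linear convolution of [3, 1, 1] and [2, 4]: y[0] = 3×2 = 6; y[1] = 3×4 + 1×2 = 14; y[2] = 1×4 + 1×2 = 6; y[3] = 1×4 = 4 → [6, 14, 6, 4]. Compare to given [6, 16, 6, 4]: they differ at index 1: given 16, correct 14, so answer: No

No. Error at index 1: given 16, correct 14.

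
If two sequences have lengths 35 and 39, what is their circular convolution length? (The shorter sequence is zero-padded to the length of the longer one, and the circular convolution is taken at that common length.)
Circular convolution (zero-padding the shorter input) has length max(m, n) = max(35, 39) = 39

39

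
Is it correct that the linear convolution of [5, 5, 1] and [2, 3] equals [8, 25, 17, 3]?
Recompute linear convolution of [5, 5, 1] and [2, 3]: y[0] = 5×2 = 10; y[1] = 5×3 + 5×2 = 25; y[2] = 5×3 + 1×2 = 17; y[3] = 1×3 = 3 → [10, 25, 17, 3]. Compare to given [8, 25, 17, 3]: they differ at index 0: given 8, correct 10, so answer: No

No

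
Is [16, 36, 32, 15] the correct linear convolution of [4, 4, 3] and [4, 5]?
Recompute linear convolution of [4, 4, 3] and [4, 5]: y[0] = 4×4 = 16; y[1] = 4×5 + 4×4 = 36; y[2] = 4×5 + 3×4 = 32; y[3] = 3×5 = 15 → [16, 36, 32, 15]. Given [16, 36, 32, 15] matches, so answer: Yes

Yes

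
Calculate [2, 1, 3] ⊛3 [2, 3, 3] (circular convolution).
Use y[k] = Σ_j x[j]·h[(k-j) mod 3]. y[0] = 2×2 + 1×3 + 3×3 = 16; y[1] = 2×3 + 1×2 + 3×3 = 17; y[2] = 2×3 + 1×3 + 3×2 = 15. Result: [16, 17, 15]

[16, 17, 15]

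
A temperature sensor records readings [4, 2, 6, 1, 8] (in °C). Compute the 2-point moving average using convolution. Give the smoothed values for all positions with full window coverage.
2-point moving average kernel = [1, 1]. Apply in 'valid' mode (full window coverage): avg[0] = (4 + 2) / 2 = 3.0; avg[1] = (2 + 6) / 2 = 4.0; avg[2] = (6 + 1) / 2 = 3.5; avg[3] = (1 + 8) / 2 = 4.5. Smoothed values: [3.0, 4.0, 3.5, 4.5]

[3.0, 4.0, 3.5, 4.5]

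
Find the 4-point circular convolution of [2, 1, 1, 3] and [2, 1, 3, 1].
Use y[k] = Σ_j f[j]·g[(k-j) mod 4]. y[0] = 2×2 + 1×1 + 1×3 + 3×1 = 11; y[1] = 2×1 + 1×2 + 1×1 + 3×3 = 14; y[2] = 2×3 + 1×1 + 1×2 + 3×1 = 12; y[3] = 2×1 + 1×3 + 1×1 + 3×2 = 12. Result: [11, 14, 12, 12]

[11, 14, 12, 12]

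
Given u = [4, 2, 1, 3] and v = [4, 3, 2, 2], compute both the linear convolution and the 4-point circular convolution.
Linear: y_lin[0] = 4×4 = 16; y_lin[1] = 4×3 + 2×4 = 20; y_lin[2] = 4×2 + 2×3 + 1×4 = 18; y_lin[3] = 4×2 + 2×2 + 1×3 + 3×4 = 27; y_lin[4] = 2×2 + 1×2 + 3×3 = 15; y_lin[5] = 1×2 + 3×2 = 8; y_lin[6] = 3×2 = 6 → [16, 20, 18, 27, 15, 8, 6]. Circular (length 4): y[0] = 4×4 + 2×2 + 1×2 + 3×3 = 31; y[1] = 4×3 + 2×4 + 1×2 + 3×2 = 28; y[2] = 4×2 + 2×3 + 1×4 + 3×2 = 24; y[3] = 4×2 + 2×2 + 1×3 + 3×4 = 27 → [31, 28, 24, 27]

Linear: [16, 20, 18, 27, 15, 8, 6], Circular: [31, 28, 24, 27]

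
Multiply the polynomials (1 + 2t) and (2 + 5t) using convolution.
Ascending coefficients: a = [1, 2], b = [2, 5]. c[0] = 1×2 = 2; c[1] = 1×5 + 2×2 = 9; c[2] = 2×5 = 10. Result coefficients: [2, 9, 10] → 2 + 9t + 10t^2

2 + 9t + 10t^2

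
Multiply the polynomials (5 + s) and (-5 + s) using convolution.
Ascending coefficients: a = [5, 1], b = [-5, 1]. c[0] = 5×-5 = -25; c[1] = 5×1 + 1×-5 = 0; c[2] = 1×1 = 1. Result coefficients: [-25, 0, 1] → -25 + s^2

-25 + s^2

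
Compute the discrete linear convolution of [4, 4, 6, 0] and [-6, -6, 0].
y[0] = 4×-6 = -24; y[1] = 4×-6 + 4×-6 = -48; y[2] = 4×0 + 4×-6 + 6×-6 = -60; y[3] = 4×0 + 6×-6 + 0×-6 = -36; y[4] = 6×0 + 0×-6 = 0; y[5] = 0×0 = 0

[-24, -48, -60, -36, 0, 0]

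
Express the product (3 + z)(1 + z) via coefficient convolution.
Ascending coefficients: a = [3, 1], b = [1, 1]. c[0] = 3×1 = 3; c[1] = 3×1 + 1×1 = 4; c[2] = 1×1 = 1. Result coefficients: [3, 4, 1] → 3 + 4z + z^2

3 + 4z + z^2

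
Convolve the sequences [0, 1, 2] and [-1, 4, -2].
y[0] = 0×-1 = 0; y[1] = 0×4 + 1×-1 = -1; y[2] = 0×-2 + 1×4 + 2×-1 = 2; y[3] = 1×-2 + 2×4 = 6; y[4] = 2×-2 = -4

[0, -1, 2, 6, -4]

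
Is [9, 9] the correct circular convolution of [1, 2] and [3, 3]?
Recompute circular convolution of [1, 2] and [3, 3]: y[0] = 1×3 + 2×3 = 9; y[1] = 1×3 + 2×3 = 9 → [9, 9]. Given [9, 9] matches, so answer: Yes

Yes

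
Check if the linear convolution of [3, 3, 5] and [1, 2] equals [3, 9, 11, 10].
Recompute linear convolution of [3, 3, 5] and [1, 2]: y[0] = 3×1 = 3; y[1] = 3×2 + 3×1 = 9; y[2] = 3×2 + 5×1 = 11; y[3] = 5×2 = 10 → [3, 9, 11, 10]. Given [3, 9, 11, 10] matches, so answer: Yes

Yes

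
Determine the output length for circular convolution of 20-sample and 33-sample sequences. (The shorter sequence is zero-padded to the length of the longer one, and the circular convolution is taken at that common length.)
Circular convolution (zero-padding the shorter input) has length max(m, n) = max(20, 33) = 33

33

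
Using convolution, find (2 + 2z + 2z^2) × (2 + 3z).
Ascending coefficients: a = [2, 2, 2], b = [2, 3]. c[0] = 2×2 = 4; c[1] = 2×3 + 2×2 = 10; c[2] = 2×3 + 2×2 = 10; c[3] = 2×3 = 6. Result coefficients: [4, 10, 10, 6] → 4 + 10z + 10z^2 + 6z^3

4 + 10z + 10z^2 + 6z^3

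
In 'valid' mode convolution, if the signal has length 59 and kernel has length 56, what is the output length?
'Valid' mode counts only positions where the kernel fully overlaps the signal: m - n + 1 = 59 - 56 + 1 = 4

4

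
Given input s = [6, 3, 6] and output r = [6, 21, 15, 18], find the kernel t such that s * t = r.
Output length 4 = len(s) + len(t) - 1 ⇒ len(t) = 2. Solve t forward using t[k] = (r[k] - Σ_{i≥1} s[i]·t[k-i]) / s[0]: t[0] = r[0] / s[0] = 6 / 6 = 1; t[1] = (r[1] - 3×1) / s[0] = (21 - 3×1) / 6 = 3. So t = [1, 3]. Forward-check [6, 3, 6] * [1, 3]: r[0] = 6×1 = 6; r[1] = 6×3 + 3×1 = 21; r[2] = 3×3 + 6×1 = 15; r[3] = 6×3 = 18 → [6, 21, 15, 18] ✓

[1, 3]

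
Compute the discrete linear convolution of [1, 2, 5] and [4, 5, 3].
y[0] = 1×4 = 4; y[1] = 1×5 + 2×4 = 13; y[2] = 1×3 + 2×5 + 5×4 = 33; y[3] = 2×3 + 5×5 = 31; y[4] = 5×3 = 15

[4, 13, 33, 31, 15]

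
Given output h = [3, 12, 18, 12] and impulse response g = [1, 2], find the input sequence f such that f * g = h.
Deconvolve h=[3, 12, 18, 12] by g=[1, 2]. Since g[0]=1, solve forward: f[0] = h[0] / 1 = 3; f[1] = (h[1] - 3×2) / 1 = 6; f[2] = (h[2] - 6×2) / 1 = 6. So f = [3, 6, 6]. Check by forward convolution: h[0] = 3×1 = 3; h[1] = 3×2 + 6×1 = 12; h[2] = 6×2 + 6×1 = 18; h[3] = 6×2 = 12

[3, 6, 6]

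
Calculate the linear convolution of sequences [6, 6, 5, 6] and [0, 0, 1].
y[0] = 6×0 = 0; y[1] = 6×0 + 6×0 = 0; y[2] = 6×1 + 6×0 + 5×0 = 6; y[3] = 6×1 + 5×0 + 6×0 = 6; y[4] = 5×1 + 6×0 = 5; y[5] = 6×1 = 6

[0, 0, 6, 6, 5, 6]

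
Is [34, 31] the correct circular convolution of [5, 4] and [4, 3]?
Recompute circular convolution of [5, 4] and [4, 3]: y[0] = 5×4 + 4×3 = 32; y[1] = 5×3 + 4×4 = 31 → [32, 31]. Compare to given [34, 31]: they differ at index 0: given 34, correct 32, so answer: No

No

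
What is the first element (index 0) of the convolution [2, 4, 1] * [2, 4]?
Use y[k] = Σ_i a[i]·b[k-i] at k=0. y[0] = 2×2 = 4

4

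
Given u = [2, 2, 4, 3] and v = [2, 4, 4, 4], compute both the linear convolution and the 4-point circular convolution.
Linear: y_lin[0] = 2×2 = 4; y_lin[1] = 2×4 + 2×2 = 12; y_lin[2] = 2×4 + 2×4 + 4×2 = 24; y_lin[3] = 2×4 + 2×4 + 4×4 + 3×2 = 38; y_lin[4] = 2×4 + 4×4 + 3×4 = 36; y_lin[5] = 4×4 + 3×4 = 28; y_lin[6] = 3×4 = 12 → [4, 12, 24, 38, 36, 28, 12]. Circular (length 4): y[0] = 2×2 + 2×4 + 4×4 + 3×4 = 40; y[1] = 2×4 + 2×2 + 4×4 + 3×4 = 40; y[2] = 2×4 + 2×4 + 4×2 + 3×4 = 36; y[3] = 2×4 + 2×4 + 4×4 + 3×2 = 38 → [40, 40, 36, 38]

Linear: [4, 12, 24, 38, 36, 28, 12], Circular: [40, 40, 36, 38]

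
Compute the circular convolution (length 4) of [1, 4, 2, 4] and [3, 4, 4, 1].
Use y[k] = Σ_j x[j]·h[(k-j) mod 4]. y[0] = 1×3 + 4×1 + 2×4 + 4×4 = 31; y[1] = 1×4 + 4×3 + 2×1 + 4×4 = 34; y[2] = 1×4 + 4×4 + 2×3 + 4×1 = 30; y[3] = 1×1 + 4×4 + 2×4 + 4×3 = 37. Result: [31, 34, 30, 37]

[31, 34, 30, 37]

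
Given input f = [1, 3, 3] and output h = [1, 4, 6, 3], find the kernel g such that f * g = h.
Output length 4 = len(f) + len(g) - 1 ⇒ len(g) = 2. Solve g forward using g[k] = (h[k] - Σ_{i≥1} f[i]·g[k-i]) / f[0]: g[0] = h[0] / f[0] = 1 / 1 = 1; g[1] = (h[1] - 3×1) / f[0] = (4 - 3×1) / 1 = 1. So g = [1, 1]. Forward-check [1, 3, 3] * [1, 1]: h[0] = 1×1 = 1; h[1] = 1×1 + 3×1 = 4; h[2] = 3×1 + 3×1 = 6; h[3] = 3×1 = 3 → [1, 4, 6, 3] ✓

[1, 1]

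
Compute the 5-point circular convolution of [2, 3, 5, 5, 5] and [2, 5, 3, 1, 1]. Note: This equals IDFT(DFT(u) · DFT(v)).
Either evaluate y[k] = Σ_j u[j]·v[(k-j) mod 5] directly, or use IDFT(DFT(u) · DFT(v)). y[0] = 2×2 + 3×1 + 5×1 + 5×3 + 5×5 = 52; y[1] = 2×5 + 3×2 + 5×1 + 5×1 + 5×3 = 41; y[2] = 2×3 + 3×5 + 5×2 + 5×1 + 5×1 = 41; y[3] = 2×1 + 3×3 + 5×5 + 5×2 + 5×1 = 51; y[4] = 2×1 + 3×1 + 5×3 + 5×5 + 5×2 = 55. Result: [52, 41, 41, 51, 55]

[52, 41, 41, 51, 55]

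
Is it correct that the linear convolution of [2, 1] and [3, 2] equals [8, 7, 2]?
Recompute linear convolution of [2, 1] and [3, 2]: y[0] = 2×3 = 6; y[1] = 2×2 + 1×3 = 7; y[2] = 1×2 = 2 → [6, 7, 2]. Compare to given [8, 7, 2]: they differ at index 0: given 8, correct 6, so answer: No

No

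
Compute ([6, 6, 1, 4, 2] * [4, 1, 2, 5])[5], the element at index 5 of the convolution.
Use y[k] = Σ_i a[i]·b[k-i] at k=5. y[5] = 1×5 + 4×2 + 2×1 = 15

15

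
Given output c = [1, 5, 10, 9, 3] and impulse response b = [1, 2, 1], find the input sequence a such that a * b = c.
Deconvolve c=[1, 5, 10, 9, 3] by b=[1, 2, 1]. Since b[0]=1, solve forward: a[0] = c[0] / 1 = 1; a[1] = (c[1] - 1×2) / 1 = 3; a[2] = (c[2] - 3×2 - 1×1) / 1 = 3. So a = [1, 3, 3]. Check by forward convolution: c[0] = 1×1 = 1; c[1] = 1×2 + 3×1 = 5; c[2] = 1×1 + 3×2 + 3×1 = 10; c[3] = 3×1 + 3×2 = 9; c[4] = 3×1 = 3

[1, 3, 3]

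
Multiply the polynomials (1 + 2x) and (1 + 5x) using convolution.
Ascending coefficients: a = [1, 2], b = [1, 5]. c[0] = 1×1 = 1; c[1] = 1×5 + 2×1 = 7; c[2] = 2×5 = 10. Result coefficients: [1, 7, 10] → 1 + 7x + 10x^2

1 + 7x + 10x^2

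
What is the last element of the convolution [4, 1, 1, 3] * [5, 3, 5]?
Use y[k] = Σ_i a[i]·b[k-i] at k=5. y[5] = 3×5 = 15

15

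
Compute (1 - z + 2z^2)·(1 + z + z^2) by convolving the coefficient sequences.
Ascending coefficients: a = [1, -1, 2], b = [1, 1, 1]. c[0] = 1×1 = 1; c[1] = 1×1 + -1×1 = 0; c[2] = 1×1 + -1×1 + 2×1 = 2; c[3] = -1×1 + 2×1 = 1; c[4] = 2×1 = 2. Result coefficients: [1, 0, 2, 1, 2] → 1 + 2z^2 + z^3 + 2z^4

1 + 2z^2 + z^3 + 2z^4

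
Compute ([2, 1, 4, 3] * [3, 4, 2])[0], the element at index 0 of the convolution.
Use y[k] = Σ_i a[i]·b[k-i] at k=0. y[0] = 2×3 = 6

6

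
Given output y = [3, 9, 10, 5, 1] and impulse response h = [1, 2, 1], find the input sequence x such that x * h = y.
Deconvolve y=[3, 9, 10, 5, 1] by h=[1, 2, 1]. Since h[0]=1, solve forward: x[0] = y[0] / 1 = 3; x[1] = (y[1] - 3×2) / 1 = 3; x[2] = (y[2] - 3×2 - 3×1) / 1 = 1. So x = [3, 3, 1]. Check by forward convolution: y[0] = 3×1 = 3; y[1] = 3×2 + 3×1 = 9; y[2] = 3×1 + 3×2 + 1×1 = 10; y[3] = 3×1 + 1×2 = 5; y[4] = 1×1 = 1

[3, 3, 1]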